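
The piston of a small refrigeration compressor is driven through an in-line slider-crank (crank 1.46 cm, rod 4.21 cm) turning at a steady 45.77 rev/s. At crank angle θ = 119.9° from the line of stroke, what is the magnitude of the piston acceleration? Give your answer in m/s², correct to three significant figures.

ω = 2π·45.8 = 287.6 rad/s
x(θ) = r cosθ + √(L² − r² sin²θ); with ω constant, a = ω²·d²x/dθ².
d²x/dθ² = −r cosθ − r²(cos2θ)/√u − r⁴ sin²2θ/(4u^{3/2}),  u = L² − r² sin²θ = 0.00161222 m².
Substituting r = 0.0146 m, L = 0.0421 m, θ = 119.9°: d²x/dθ² = +0.0098173 m.
a = ω²·d²x/dθ² = (287.6)²·(+0.0098173) = +811.92 m/s²;  |a| = 811.92 m/s².

812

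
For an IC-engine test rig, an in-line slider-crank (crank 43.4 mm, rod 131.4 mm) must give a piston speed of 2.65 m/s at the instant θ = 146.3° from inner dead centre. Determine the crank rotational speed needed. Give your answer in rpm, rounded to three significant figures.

1460

For an in-line slider-crank, |v_piston| = rω|sinθ|·[1 + r cosθ/√(L² − r² sin²θ)].
With r = 0.0434 m, L = 0.1314 m, θ = 146.3°: the bracketed kinematic factor |dx/dθ| = 0.017349 m.
ω = v/|dx/dθ| = 2.65/0.017349 = 152.74 rad/s.
N = 60ω/(2π) = 1458.6 rpm.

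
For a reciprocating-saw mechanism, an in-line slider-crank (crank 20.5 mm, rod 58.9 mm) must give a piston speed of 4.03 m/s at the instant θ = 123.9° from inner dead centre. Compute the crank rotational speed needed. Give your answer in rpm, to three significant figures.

For an in-line slider-crank, |v_piston| = rω|sinθ|·[1 + r cosθ/√(L² − r² sin²θ)].
With r = 0.0205 m, L = 0.0589 m, θ = 123.9°: the bracketed kinematic factor |dx/dθ| = 0.013565 m.
ω = v/|dx/dθ| = 4.03/0.013565 = 297.09 rad/s.
N = 60ω/(2π) = 2837 rpm.

2840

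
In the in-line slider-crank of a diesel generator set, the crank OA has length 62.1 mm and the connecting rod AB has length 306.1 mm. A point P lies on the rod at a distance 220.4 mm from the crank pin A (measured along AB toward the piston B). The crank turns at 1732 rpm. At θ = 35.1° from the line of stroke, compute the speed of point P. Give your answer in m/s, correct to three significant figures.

ω = 181.4 rad/s.  Crank-pin speed |V_A| = rω = 11.263 m/s, perpendicular to OA.
Rod angle: sinφ = −(r/L) sinθ ⇒ φ = -6.699°; ω_rod = −rω cosθ/√(L²−r²sin²θ) = -30.312 rad/s.
V_P = V_A + ω_rod × AP, with AP = 0.2204 m along the rod.
Components: V_Px = −rω sinθ − a·ω_rod·sinφ = -7.2558 m/s;  V_Py = rω cosθ + a·ω_rod·cosφ = +2.58 m/s.
|V_P| = √(V_Px² + V_Py²) = 7.7009 m/s.

7.70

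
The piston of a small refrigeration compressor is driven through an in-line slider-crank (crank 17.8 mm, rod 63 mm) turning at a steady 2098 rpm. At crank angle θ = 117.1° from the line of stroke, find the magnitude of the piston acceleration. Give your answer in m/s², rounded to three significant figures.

535

ω = 2π·2098/60 = 219.7 rad/s
x(θ) = r cosθ + √(L² − r² sin²θ); with ω constant, a = ω²·d²x/dθ².
d²x/dθ² = −r cosθ − r²(cos2θ)/√u − r⁴ sin²2θ/(4u^{3/2}),  u = L² − r² sin²θ = 0.00371791 m².
Substituting r = 0.0178 m, L = 0.063 m, θ = 117.1°: d²x/dθ² = +0.011075 m.
a = ω²·d²x/dθ² = (219.7)²·(+0.011075) = +534.6 m/s²;  |a| = 534.6 m/s².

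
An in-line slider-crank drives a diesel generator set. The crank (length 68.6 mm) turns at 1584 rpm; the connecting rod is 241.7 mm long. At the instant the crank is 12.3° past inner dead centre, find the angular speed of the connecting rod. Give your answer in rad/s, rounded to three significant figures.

46.1

ω = 165.9 rad/s (converted from 1584 rpm).
The rod makes angle φ with the slider axis where L sinφ = r sinθ; differentiating, L cosφ·φ̇ = r ω cosθ.
L cosφ = √(L² − r² sin²θ) = 0.24126 m.
|ω_rod| = r ω |cosθ| / √(L² − r² sin²θ) = 0.0686·165.9·0.97705/0.24126 = 46.083 rad/s.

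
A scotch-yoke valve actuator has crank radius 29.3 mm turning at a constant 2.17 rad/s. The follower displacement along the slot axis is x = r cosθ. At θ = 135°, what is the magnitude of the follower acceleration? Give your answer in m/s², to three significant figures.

ω = 2.17 rad/s
x = r cosθ ⇒ ẍ = −rω² cosθ (ω constant).
|a| = rω²|cosθ| = 0.0293·(2.17)²·|cos 135°| = 0.09756 m/s².

0.0976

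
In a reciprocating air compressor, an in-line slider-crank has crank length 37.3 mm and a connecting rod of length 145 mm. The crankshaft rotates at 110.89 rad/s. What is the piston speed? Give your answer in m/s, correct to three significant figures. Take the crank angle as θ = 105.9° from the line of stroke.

ω = 110.9 rad/s
For an in-line slider-crank, x = r cosθ + √(L² − r² sin²θ), so v = −rω sinθ·[1 + r cosθ/√(L² − r² sin²θ)].
With r = 0.0373 m, L = 0.145 m, θ = 105.9°: √(L² − r² sin²θ) = 0.14049 m.
v = −0.0373·110.9·0.96174·[1 + 0.0373·-0.27396/0.14049] = -3.6886 m/s.
|v| = 3.6886 m/s.

3.69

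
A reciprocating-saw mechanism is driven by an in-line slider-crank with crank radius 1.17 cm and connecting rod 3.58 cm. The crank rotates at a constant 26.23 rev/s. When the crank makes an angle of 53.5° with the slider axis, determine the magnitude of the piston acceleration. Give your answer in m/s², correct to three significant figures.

160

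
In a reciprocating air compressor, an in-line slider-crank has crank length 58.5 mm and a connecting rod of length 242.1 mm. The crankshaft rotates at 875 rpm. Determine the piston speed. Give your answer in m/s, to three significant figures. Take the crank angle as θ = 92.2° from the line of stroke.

5.31

ω = 2π·875/60 = 91.63 rad/s
For an in-line slider-crank, x = r cosθ + √(L² − r² sin²θ), so v = −rω sinθ·[1 + r cosθ/√(L² − r² sin²θ)].
With r = 0.0585 m, L = 0.2421 m, θ = 92.2°: √(L² − r² sin²θ) = 0.23494 m.
v = −0.0585·91.63·0.99926·[1 + 0.0585·-0.03839/0.23494] = -5.3052 m/s.
|v| = 5.3052 m/s.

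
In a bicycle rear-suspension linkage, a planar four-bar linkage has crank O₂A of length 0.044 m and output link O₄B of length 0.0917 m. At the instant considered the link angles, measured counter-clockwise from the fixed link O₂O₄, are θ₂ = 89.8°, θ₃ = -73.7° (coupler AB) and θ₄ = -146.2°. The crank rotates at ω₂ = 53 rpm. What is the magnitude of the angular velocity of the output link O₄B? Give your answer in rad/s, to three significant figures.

ω₂ = 5.55 rad/s (from 53 rpm).
Differentiating the loop-closure r₂e^{iθ₂}+r₃e^{iθ₃}=r₁+r₄e^{iθ₄} gives r₂ω₂e^{iθ₂}+r₃ω₃e^{iθ₃}=r₄ω₄e^{iθ₄}.
Eliminating the other unknown: ω₄ = r₂ω₂ sin(θ₂−θ₃) / [r₄ sin(θ₄−θ₃)].
Numerator sine = +0.28402; denominator sine = -0.95372.
Result = 0.044·5.55·(+0.28402) / (0.0917·(-0.95372)) = -0.79307 rad/s; magnitude 0.79307 rad/s.

0.793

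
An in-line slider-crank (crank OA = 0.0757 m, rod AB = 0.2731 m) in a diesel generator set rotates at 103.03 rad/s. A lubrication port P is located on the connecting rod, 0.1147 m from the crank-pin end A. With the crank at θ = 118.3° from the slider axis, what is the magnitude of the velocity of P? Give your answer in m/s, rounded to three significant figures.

6.82

ω = 103 rad/s.  Crank-pin speed |V_A| = rω = 7.7994 m/s, perpendicular to OA.
Rod angle: sinφ = −(r/L) sinθ ⇒ φ = -14.126°; ω_rod = −rω cosθ/√(L²−r²sin²θ) = +13.962 rad/s.
V_P = V_A + ω_rod × AP, with AP = 0.1147 m along the rod.
Components: V_Px = −rω sinθ − a·ω_rod·sinφ = -6.4763 m/s;  V_Py = rω cosθ + a·ω_rod·cosφ = -2.1446 m/s.
|V_P| = √(V_Px² + V_Py²) = 6.8222 m/s.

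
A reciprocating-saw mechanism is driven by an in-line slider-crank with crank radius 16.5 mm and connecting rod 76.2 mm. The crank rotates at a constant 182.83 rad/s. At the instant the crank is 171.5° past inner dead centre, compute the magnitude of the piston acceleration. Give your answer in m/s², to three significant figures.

ω = 182.8 rad/s
x(θ) = r cosθ + √(L² − r² sin²θ); with ω constant, a = ω²·d²x/dθ².
d²x/dθ² = −r cosθ − r²(cos2θ)/√u − r⁴ sin²2θ/(4u^{3/2}),  u = L² − r² sin²θ = 0.00580049 m².
Substituting r = 0.0165 m, L = 0.0762 m, θ = 171.5°: d²x/dθ² = +0.012897 m.
a = ω²·d²x/dθ² = (182.8)²·(+0.012897) = +431.1 m/s²;  |a| = 431.1 m/s².

431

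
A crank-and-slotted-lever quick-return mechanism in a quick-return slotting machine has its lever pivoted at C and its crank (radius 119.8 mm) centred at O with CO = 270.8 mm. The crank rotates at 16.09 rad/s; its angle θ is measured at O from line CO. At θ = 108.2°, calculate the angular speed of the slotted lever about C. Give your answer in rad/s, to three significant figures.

1.01

ω = 16.09 rad/s
Crank pin A relative to C: A = (d + r cosθ, r sinθ); lever angle φ = atan2(r sinθ, d + r cosθ).
Differentiating tanφ: φ̇ = rω(d cosθ + r)/(d² + r² + 2dr cosθ).
d² + r² + 2dr cosθ = |CA|² = 0.0674192 m²;  d cosθ + r = +0.03522 m.
|ω_lever| = |0.1198·16.09·+0.03522| / 0.0674192 = 1.007 rad/s.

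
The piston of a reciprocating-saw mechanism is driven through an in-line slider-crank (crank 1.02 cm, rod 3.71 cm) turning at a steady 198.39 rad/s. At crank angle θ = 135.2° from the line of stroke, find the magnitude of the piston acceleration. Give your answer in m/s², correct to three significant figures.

ω = 198.4 rad/s
x(θ) = r cosθ + √(L² − r² sin²θ); with ω constant, a = ω²·d²x/dθ².
d²x/dθ² = −r cosθ − r²(cos2θ)/√u − r⁴ sin²2θ/(4u^{3/2}),  u = L² − r² sin²θ = 0.00132475 m².
Substituting r = 0.0102 m, L = 0.0371 m, θ = 135.2°: d²x/dθ² = +0.0071615 m.
a = ω²·d²x/dθ² = (198.4)²·(+0.0071615) = +281.87 m/s²;  |a| = 281.87 m/s².

282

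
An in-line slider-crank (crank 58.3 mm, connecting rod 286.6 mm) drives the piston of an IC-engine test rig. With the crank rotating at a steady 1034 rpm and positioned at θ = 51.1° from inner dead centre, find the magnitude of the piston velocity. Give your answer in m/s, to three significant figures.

ω = 2π·1034/60 = 108.3 rad/s
For an in-line slider-crank, x = r cosθ + √(L² − r² sin²θ), so v = −rω sinθ·[1 + r cosθ/√(L² − r² sin²θ)].
With r = 0.0583 m, L = 0.2866 m, θ = 51.1°: √(L² − r² sin²θ) = 0.28299 m.
v = −0.0583·108.3·0.77824·[1 + 0.0583·0.62796/0.28299] = -5.5484 m/s.
|v| = 5.5484 m/s.

5.55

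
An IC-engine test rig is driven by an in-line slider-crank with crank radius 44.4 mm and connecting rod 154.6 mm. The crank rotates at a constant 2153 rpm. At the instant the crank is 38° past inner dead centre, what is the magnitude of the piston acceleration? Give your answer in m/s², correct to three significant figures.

ω = 2π·2153/60 = 225.5 rad/s
x(θ) = r cosθ + √(L² − r² sin²θ); with ω constant, a = ω²·d²x/dθ².
d²x/dθ² = −r cosθ − r²(cos2θ)/√u − r⁴ sin²2θ/(4u^{3/2}),  u = L² − r² sin²θ = 0.0231539 m².
Substituting r = 0.0444 m, L = 0.1546 m, θ = 38°: d²x/dθ² = -0.038382 m.
a = ω²·d²x/dθ² = (225.5)²·(-0.038382) = -1951 m/s²;  |a| = 1951 m/s².

1950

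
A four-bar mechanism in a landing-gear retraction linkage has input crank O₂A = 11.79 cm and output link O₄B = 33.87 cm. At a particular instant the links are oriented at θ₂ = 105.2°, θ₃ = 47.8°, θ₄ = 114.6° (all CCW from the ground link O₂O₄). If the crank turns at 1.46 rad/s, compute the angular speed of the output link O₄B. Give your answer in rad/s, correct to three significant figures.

ω₂ = 1.46 rad/s
Differentiating the loop-closure r₂e^{iθ₂}+r₃e^{iθ₃}=r₁+r₄e^{iθ₄} gives r₂ω₂e^{iθ₂}+r₃ω₃e^{iθ₃}=r₄ω₄e^{iθ₄}.
Eliminating the other unknown: ω₄ = r₂ω₂ sin(θ₂−θ₃) / [r₄ sin(θ₄−θ₃)].
Numerator sine = +0.84245; denominator sine = +0.91914.
Result = 0.1179·1.46·(+0.84245) / (0.3387·(+0.91914)) = +0.46582 rad/s; magnitude 0.46582 rad/s.

0.466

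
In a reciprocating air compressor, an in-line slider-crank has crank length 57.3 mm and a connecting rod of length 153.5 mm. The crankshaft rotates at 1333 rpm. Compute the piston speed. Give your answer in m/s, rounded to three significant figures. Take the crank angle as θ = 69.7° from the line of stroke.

ω = 2π·1333/60 = 139.6 rad/s
For an in-line slider-crank, x = r cosθ + √(L² − r² sin²θ), so v = −rω sinθ·[1 + r cosθ/√(L² − r² sin²θ)].
With r = 0.0573 m, L = 0.1535 m, θ = 69.7°: √(L² − r² sin²θ) = 0.14379 m.
v = −0.0573·139.6·0.93789·[1 + 0.0573·0.34694/0.14379] = -8.539 m/s.
|v| = 8.539 m/s.

8.54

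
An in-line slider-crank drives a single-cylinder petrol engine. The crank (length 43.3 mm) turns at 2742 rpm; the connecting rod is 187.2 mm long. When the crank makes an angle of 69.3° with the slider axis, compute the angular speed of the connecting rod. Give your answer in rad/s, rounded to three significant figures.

ω = 287.1 rad/s (converted from 2742 rpm).
The rod makes angle φ with the slider axis where L sinφ = r sinθ; differentiating, L cosφ·φ̇ = r ω cosθ.
L cosφ = √(L² − r² sin²θ) = 0.18277 m.
|ω_rod| = r ω |cosθ| / √(L² − r² sin²θ) = 0.0433·287.1·0.35347/0.18277 = 24.046 rad/s.

24.0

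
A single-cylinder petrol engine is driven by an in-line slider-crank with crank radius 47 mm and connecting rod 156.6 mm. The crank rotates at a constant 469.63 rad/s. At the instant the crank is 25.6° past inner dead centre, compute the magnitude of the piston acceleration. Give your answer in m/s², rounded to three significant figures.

11400

ω = 469.6 rad/s
x(θ) = r cosθ + √(L² − r² sin²θ); with ω constant, a = ω²·d²x/dθ².
d²x/dθ² = −r cosθ − r²(cos2θ)/√u − r⁴ sin²2θ/(4u^{3/2}),  u = L² − r² sin²θ = 0.0241111 m².
Substituting r = 0.047 m, L = 0.1566 m, θ = 25.6°: d²x/dθ² = -0.051498 m.
a = ω²·d²x/dθ² = (469.6)²·(-0.051498) = -11358 m/s²;  |a| = 11358 m/s².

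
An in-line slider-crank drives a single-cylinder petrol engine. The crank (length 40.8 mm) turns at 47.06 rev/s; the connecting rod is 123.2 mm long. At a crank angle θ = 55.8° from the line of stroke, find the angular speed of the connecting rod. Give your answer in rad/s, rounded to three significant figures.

57.2

ω = 295.7 rad/s (converted from 47.06 rev/s).
The rod makes angle φ with the slider axis where L sinφ = r sinθ; differentiating, L cosφ·φ̇ = r ω cosθ.
L cosφ = √(L² − r² sin²θ) = 0.11849 m.
|ω_rod| = r ω |cosθ| / √(L² − r² sin²θ) = 0.0408·295.7·0.56208/0.11849 = 57.229 rad/s.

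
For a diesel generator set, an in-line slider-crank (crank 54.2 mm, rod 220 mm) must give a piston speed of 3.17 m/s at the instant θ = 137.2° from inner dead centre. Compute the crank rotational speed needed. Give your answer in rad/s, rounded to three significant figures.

For an in-line slider-crank, |v_piston| = rω|sinθ|·[1 + r cosθ/√(L² − r² sin²θ)].
With r = 0.0542 m, L = 0.22 m, θ = 137.2°: the bracketed kinematic factor |dx/dθ| = 0.030074 m.
ω = v/|dx/dθ| = 3.17/0.030074 = 105.41 rad/s.

105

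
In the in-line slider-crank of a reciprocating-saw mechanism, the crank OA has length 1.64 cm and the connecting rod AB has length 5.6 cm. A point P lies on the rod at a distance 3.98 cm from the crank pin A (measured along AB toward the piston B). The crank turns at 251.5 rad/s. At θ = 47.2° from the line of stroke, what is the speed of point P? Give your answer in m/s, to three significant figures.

ω = 251.5 rad/s.  Crank-pin speed |V_A| = rω = 4.1246 m/s, perpendicular to OA.
Rod angle: sinφ = −(r/L) sinθ ⇒ φ = -12.408°; ω_rod = −rω cosθ/√(L²−r²sin²θ) = -51.24 rad/s.
V_P = V_A + ω_rod × AP, with AP = 0.0398 m along the rod.
Components: V_Px = −rω sinθ − a·ω_rod·sinφ = -3.4646 m/s;  V_Py = rω cosθ + a·ω_rod·cosφ = +0.8107 m/s.
|V_P| = √(V_Px² + V_Py²) = 3.5581 m/s.

3.56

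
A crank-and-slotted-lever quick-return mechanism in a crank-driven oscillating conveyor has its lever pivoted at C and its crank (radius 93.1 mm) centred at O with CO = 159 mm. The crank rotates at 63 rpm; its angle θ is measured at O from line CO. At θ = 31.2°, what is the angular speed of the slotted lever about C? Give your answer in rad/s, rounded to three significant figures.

2.37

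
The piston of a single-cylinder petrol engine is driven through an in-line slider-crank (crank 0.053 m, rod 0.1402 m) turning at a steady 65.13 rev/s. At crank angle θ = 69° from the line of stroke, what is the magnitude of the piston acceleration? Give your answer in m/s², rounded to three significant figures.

581

ω = 2π·65.1 = 409.2 rad/s
x(θ) = r cosθ + √(L² − r² sin²θ); with ω constant, a = ω²·d²x/dθ².
d²x/dθ² = −r cosθ − r²(cos2θ)/√u − r⁴ sin²2θ/(4u^{3/2}),  u = L² − r² sin²θ = 0.0172078 m².
Substituting r = 0.053 m, L = 0.1402 m, θ = 69°: d²x/dθ² = -0.0034714 m.
a = ω²·d²x/dθ² = (409.2)²·(-0.0034714) = -581.33 m/s²;  |a| = 581.33 m/s².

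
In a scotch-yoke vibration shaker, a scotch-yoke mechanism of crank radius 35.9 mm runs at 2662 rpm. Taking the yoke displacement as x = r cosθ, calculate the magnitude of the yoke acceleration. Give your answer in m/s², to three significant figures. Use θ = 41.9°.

2080

ω = 278.8 rad/s (from 2662 rpm).
x = r cosθ ⇒ ẍ = −rω² cosθ (ω constant).
|a| = rω²|cosθ| = 0.0359·(278.8)²·|cos 41.9°| = 2076.5 m/s².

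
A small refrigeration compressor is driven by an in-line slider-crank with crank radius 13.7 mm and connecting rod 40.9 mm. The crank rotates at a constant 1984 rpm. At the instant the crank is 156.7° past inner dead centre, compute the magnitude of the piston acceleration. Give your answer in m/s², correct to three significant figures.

ω = 2π·1984/60 = 207.8 rad/s
x(θ) = r cosθ + √(L² − r² sin²θ); with ω constant, a = ω²·d²x/dθ².
d²x/dθ² = −r cosθ − r²(cos2θ)/√u − r⁴ sin²2θ/(4u^{3/2}),  u = L² − r² sin²θ = 0.00164344 m².
Substituting r = 0.0137 m, L = 0.0409 m, θ = 156.7°: d²x/dθ² = +0.0093318 m.
a = ω²·d²x/dθ² = (207.8)²·(+0.0093318) = +402.82 m/s²;  |a| = 402.82 m/s².

403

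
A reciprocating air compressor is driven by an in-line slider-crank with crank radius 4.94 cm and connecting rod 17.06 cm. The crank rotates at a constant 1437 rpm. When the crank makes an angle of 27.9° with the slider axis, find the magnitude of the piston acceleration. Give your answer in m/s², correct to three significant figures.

ω = 2π·1437/60 = 150.5 rad/s
x(θ) = r cosθ + √(L² − r² sin²θ); with ω constant, a = ω²·d²x/dθ².
d²x/dθ² = −r cosθ − r²(cos2θ)/√u − r⁴ sin²2θ/(4u^{3/2}),  u = L² − r² sin²θ = 0.02857 m².
Substituting r = 0.0494 m, L = 0.1706 m, θ = 27.9°: d²x/dθ² = -0.051984 m.
a = ω²·d²x/dθ² = (150.5)²·(-0.051984) = -1177.2 m/s²;  |a| = 1177.2 m/s².

1180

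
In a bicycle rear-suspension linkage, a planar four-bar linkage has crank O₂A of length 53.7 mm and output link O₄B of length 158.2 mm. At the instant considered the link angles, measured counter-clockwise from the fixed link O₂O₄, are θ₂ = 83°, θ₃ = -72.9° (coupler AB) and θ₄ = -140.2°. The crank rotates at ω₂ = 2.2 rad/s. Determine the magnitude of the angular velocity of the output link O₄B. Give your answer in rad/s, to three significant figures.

ω₂ = 2.2 rad/s
Differentiating the loop-closure r₂e^{iθ₂}+r₃e^{iθ₃}=r₁+r₄e^{iθ₄} gives r₂ω₂e^{iθ₂}+r₃ω₃e^{iθ₃}=r₄ω₄e^{iθ₄}.
Eliminating the other unknown: ω₄ = r₂ω₂ sin(θ₂−θ₃) / [r₄ sin(θ₄−θ₃)].
Numerator sine = +0.40833; denominator sine = -0.92254.
Result = 0.0537·2.2·(+0.40833) / (0.1582·(-0.92254)) = -0.33054 rad/s; magnitude 0.33054 rad/s.

0.331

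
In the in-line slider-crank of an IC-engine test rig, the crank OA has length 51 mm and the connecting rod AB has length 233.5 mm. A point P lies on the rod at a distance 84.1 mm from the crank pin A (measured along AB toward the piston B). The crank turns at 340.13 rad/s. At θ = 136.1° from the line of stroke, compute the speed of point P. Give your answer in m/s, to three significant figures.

13.9

ω = 340.1 rad/s.  Crank-pin speed |V_A| = rω = 17.347 m/s, perpendicular to OA.
Rod angle: sinφ = −(r/L) sinθ ⇒ φ = -8.711°; ω_rod = −rω cosθ/√(L²−r²sin²θ) = +54.154 rad/s.
V_P = V_A + ω_rod × AP, with AP = 0.0841 m along the rod.
Components: V_Px = −rω sinθ − a·ω_rod·sinφ = -11.338 m/s;  V_Py = rω cosθ + a·ω_rod·cosφ = -7.9973 m/s.
|V_P| = √(V_Px² + V_Py²) = 13.875 m/s.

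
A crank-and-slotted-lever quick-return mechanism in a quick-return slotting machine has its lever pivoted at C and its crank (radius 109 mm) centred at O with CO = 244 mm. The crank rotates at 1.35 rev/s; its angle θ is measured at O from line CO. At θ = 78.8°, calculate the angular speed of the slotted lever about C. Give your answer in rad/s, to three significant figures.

1.77

ω = 8.482 rad/s (from 1.35 rev/s).
Crank pin A relative to C: A = (d + r cosθ, r sinθ); lever angle φ = atan2(r sinθ, d + r cosθ).
Differentiating tanφ: φ̇ = rω(d cosθ + r)/(d² + r² + 2dr cosθ).
d² + r² + 2dr cosθ = |CA|² = 0.0817487 m²;  d cosθ + r = +0.15639 m.
|ω_lever| = |0.109·8.482·+0.15639| / 0.0817487 = 1.7688 rad/s.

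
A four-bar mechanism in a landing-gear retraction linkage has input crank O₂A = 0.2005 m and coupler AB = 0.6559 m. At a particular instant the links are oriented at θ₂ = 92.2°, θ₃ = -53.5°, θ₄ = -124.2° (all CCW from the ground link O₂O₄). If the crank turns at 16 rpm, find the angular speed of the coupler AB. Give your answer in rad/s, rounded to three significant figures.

0.322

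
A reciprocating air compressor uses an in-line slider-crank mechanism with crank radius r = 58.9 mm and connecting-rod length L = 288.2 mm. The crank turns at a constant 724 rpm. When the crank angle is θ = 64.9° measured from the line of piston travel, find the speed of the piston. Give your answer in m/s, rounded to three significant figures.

4.40

ω = 2π·724/60 = 75.82 rad/s
For an in-line slider-crank, x = r cosθ + √(L² − r² sin²θ), so v = −rω sinθ·[1 + r cosθ/√(L² − r² sin²θ)].
With r = 0.0589 m, L = 0.2882 m, θ = 64.9°: √(L² − r² sin²θ) = 0.28322 m.
v = −0.0589·75.82·0.90557·[1 + 0.0589·0.42420/0.28322] = -4.4007 m/s.
|v| = 4.4007 m/s.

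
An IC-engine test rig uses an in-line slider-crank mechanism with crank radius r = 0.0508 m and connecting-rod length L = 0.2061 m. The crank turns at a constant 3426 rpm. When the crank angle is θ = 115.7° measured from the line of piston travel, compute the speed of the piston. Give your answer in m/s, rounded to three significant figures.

14.6

ω = 2π·3426/60 = 358.8 rad/s
For an in-line slider-crank, x = r cosθ + √(L² − r² sin²θ), so v = −rω sinθ·[1 + r cosθ/√(L² − r² sin²θ)].
With r = 0.0508 m, L = 0.2061 m, θ = 115.7°: √(L² − r² sin²θ) = 0.20095 m.
v = −0.0508·358.8·0.90108·[1 + 0.0508·-0.43366/0.20095] = -14.622 m/s.
|v| = 14.622 m/s.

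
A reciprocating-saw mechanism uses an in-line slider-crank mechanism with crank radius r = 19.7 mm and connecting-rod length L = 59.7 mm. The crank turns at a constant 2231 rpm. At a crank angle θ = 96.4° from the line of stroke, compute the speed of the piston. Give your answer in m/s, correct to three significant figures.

ω = 2π·2231/60 = 233.6 rad/s
For an in-line slider-crank, x = r cosθ + √(L² − r² sin²θ), so v = −rω sinθ·[1 + r cosθ/√(L² − r² sin²θ)].
With r = 0.0197 m, L = 0.0597 m, θ = 96.4°: √(L² − r² sin²θ) = 0.056399 m.
v = −0.0197·233.6·0.99377·[1 + 0.0197·-0.11147/0.056399] = -4.3957 m/s.
|v| = 4.3957 m/s.

4.40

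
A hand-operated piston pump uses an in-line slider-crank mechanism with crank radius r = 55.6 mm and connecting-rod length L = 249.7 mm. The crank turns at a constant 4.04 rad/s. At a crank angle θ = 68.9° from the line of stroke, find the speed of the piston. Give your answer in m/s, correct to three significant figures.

0.227

ω = 4.04 rad/s
For an in-line slider-crank, x = r cosθ + √(L² − r² sin²θ), so v = −rω sinθ·[1 + r cosθ/√(L² − r² sin²θ)].
With r = 0.0556 m, L = 0.2497 m, θ = 68.9°: √(L² − r² sin²θ) = 0.24425 m.
v = −0.0556·4.04·0.93295·[1 + 0.0556·0.36000/0.24425] = -0.22674 m/s.
|v| = 0.22674 m/s.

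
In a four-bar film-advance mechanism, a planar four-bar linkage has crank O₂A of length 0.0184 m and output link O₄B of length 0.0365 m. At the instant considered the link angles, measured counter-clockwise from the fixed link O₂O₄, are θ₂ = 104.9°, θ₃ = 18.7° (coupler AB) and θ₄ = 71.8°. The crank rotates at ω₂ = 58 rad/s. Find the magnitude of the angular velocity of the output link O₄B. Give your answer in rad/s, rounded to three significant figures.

36.5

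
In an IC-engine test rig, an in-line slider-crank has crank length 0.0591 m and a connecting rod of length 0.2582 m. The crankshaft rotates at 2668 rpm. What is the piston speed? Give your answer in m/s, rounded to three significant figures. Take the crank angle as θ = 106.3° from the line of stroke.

ω = 2π·2668/60 = 279.4 rad/s
For an in-line slider-crank, x = r cosθ + √(L² − r² sin²θ), so v = −rω sinθ·[1 + r cosθ/√(L² − r² sin²θ)].
With r = 0.0591 m, L = 0.2582 m, θ = 106.3°: √(L² − r² sin²θ) = 0.25189 m.
v = −0.0591·279.4·0.95981·[1 + 0.0591·-0.28067/0.25189] = -14.805 m/s.
|v| = 14.805 m/s.

14.8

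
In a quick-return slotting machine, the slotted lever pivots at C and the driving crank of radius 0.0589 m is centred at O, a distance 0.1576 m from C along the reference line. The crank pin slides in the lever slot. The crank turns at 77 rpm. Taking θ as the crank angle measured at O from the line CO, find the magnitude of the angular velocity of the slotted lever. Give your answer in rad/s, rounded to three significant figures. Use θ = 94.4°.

0.827

ω = 8.063 rad/s (from 77 rpm).
Crank pin A relative to C: A = (d + r cosθ, r sinθ); lever angle φ = atan2(r sinθ, d + r cosθ).
Differentiating tanφ: φ̇ = rω(d cosθ + r)/(d² + r² + 2dr cosθ).
d² + r² + 2dr cosθ = |CA|² = 0.0268827 m²;  d cosθ + r = +0.046809 m.
|ω_lever| = |0.0589·8.063·+0.046809| / 0.0268827 = 0.82698 rad/s.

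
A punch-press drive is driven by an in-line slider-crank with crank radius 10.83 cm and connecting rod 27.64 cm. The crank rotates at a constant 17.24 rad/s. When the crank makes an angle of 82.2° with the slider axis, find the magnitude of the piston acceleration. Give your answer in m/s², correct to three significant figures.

8.77

ω = 17.24 rad/s
x(θ) = r cosθ + √(L² − r² sin²θ); with ω constant, a = ω²·d²x/dθ².
d²x/dθ² = −r cosθ − r²(cos2θ)/√u − r⁴ sin²2θ/(4u^{3/2}),  u = L² − r² sin²θ = 0.0648841 m².
Substituting r = 0.1083 m, L = 0.2764 m, θ = 82.2°: d²x/dθ² = +0.029501 m.
a = ω²·d²x/dθ² = (17.24)²·(+0.029501) = +8.7682 m/s²;  |a| = 8.7682 m/s².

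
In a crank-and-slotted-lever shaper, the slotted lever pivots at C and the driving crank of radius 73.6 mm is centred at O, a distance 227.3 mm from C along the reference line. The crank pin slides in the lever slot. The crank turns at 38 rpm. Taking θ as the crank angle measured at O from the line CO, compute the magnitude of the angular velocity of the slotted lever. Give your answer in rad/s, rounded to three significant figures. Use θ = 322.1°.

0.887

ω = 3.979 rad/s (from 38 rpm).
Crank pin A relative to C: A = (d + r cosθ, r sinθ); lever angle φ = atan2(r sinθ, d + r cosθ).
Differentiating tanφ: φ̇ = rω(d cosθ + r)/(d² + r² + 2dr cosθ).
d² + r² + 2dr cosθ = |CA|² = 0.0834839 m²;  d cosθ + r = +0.25296 m.
|ω_lever| = |0.0736·3.979·+0.25296| / 0.0834839 = 0.88744 rad/s.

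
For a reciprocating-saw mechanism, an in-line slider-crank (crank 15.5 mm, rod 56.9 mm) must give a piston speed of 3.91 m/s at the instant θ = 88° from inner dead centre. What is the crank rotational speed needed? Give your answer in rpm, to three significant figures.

2390

For an in-line slider-crank, |v_piston| = rω|sinθ|·[1 + r cosθ/√(L² − r² sin²θ)].
With r = 0.0155 m, L = 0.0569 m, θ = 88°: the bracketed kinematic factor |dx/dθ| = 0.015644 m.
ω = v/|dx/dθ| = 3.91/0.015644 = 249.94 rad/s.
N = 60ω/(2π) = 2386.8 rpm.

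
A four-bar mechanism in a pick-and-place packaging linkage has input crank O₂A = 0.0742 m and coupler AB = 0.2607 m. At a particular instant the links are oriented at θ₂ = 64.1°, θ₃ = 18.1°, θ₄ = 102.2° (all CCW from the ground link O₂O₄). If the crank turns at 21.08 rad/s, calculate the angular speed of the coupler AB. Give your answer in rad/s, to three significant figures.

3.72

ω₂ = 21.08 rad/s
Differentiating the loop-closure r₂e^{iθ₂}+r₃e^{iθ₃}=r₁+r₄e^{iθ₄} gives r₂ω₂e^{iθ₂}+r₃ω₃e^{iθ₃}=r₄ω₄e^{iθ₄}.
Eliminating the other unknown: ω₃ = r₂ω₂ sin(θ₄−θ₂) / [r₃ sin(θ₃−θ₄)].
Numerator sine = +0.61704; denominator sine = -0.99470.
Result = 0.0742·21.08·(+0.61704) / (0.2607·(-0.99470)) = -3.7218 rad/s; magnitude 3.7218 rad/s.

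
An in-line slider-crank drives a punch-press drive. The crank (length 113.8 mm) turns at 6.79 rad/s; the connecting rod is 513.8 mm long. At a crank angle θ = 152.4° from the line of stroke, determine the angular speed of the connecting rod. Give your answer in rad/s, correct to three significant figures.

1.34

ω = 6.79 rad/s
The rod makes angle φ with the slider axis where L sinφ = r sinθ; differentiating, L cosφ·φ̇ = r ω cosθ.
L cosφ = √(L² − r² sin²θ) = 0.51109 m.
|ω_rod| = r ω |cosθ| / √(L² − r² sin²θ) = 0.1138·6.79·0.88620/0.51109 = 1.3398 rad/s.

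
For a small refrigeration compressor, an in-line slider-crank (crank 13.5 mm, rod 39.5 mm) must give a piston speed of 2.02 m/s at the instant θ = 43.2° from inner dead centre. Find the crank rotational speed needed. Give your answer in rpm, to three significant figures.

1660

For an in-line slider-crank, |v_piston| = rω|sinθ|·[1 + r cosθ/√(L² − r² sin²θ)].
With r = 0.0135 m, L = 0.0395 m, θ = 43.2°: the bracketed kinematic factor |dx/dθ| = 0.01161 m.
ω = v/|dx/dθ| = 2.02/0.01161 = 174 rad/s.
N = 60ω/(2π) = 1661.5 rpm.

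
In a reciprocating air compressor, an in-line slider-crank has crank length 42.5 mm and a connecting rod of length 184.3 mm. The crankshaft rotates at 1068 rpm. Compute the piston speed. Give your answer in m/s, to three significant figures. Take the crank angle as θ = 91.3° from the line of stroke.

4.73

ω = 2π·1068/60 = 111.8 rad/s
For an in-line slider-crank, x = r cosθ + √(L² − r² sin²θ), so v = −rω sinθ·[1 + r cosθ/√(L² − r² sin²θ)].
With r = 0.0425 m, L = 0.1843 m, θ = 91.3°: √(L² − r² sin²θ) = 0.17934 m.
v = −0.0425·111.8·0.99974·[1 + 0.0425·-0.02269/0.17934] = -4.7265 m/s.
|v| = 4.7265 m/s.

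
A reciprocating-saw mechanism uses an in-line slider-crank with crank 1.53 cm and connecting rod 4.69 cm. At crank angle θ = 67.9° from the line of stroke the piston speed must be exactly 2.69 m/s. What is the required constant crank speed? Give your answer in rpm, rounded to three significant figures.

1610

For an in-line slider-crank, |v_piston| = rω|sinθ|·[1 + r cosθ/√(L² − r² sin²θ)].
With r = 0.0153 m, L = 0.0469 m, θ = 67.9°: the bracketed kinematic factor |dx/dθ| = 0.016001 m.
ω = v/|dx/dθ| = 2.69/0.016001 = 168.11 rad/s.
N = 60ω/(2π) = 1605.4 rpm.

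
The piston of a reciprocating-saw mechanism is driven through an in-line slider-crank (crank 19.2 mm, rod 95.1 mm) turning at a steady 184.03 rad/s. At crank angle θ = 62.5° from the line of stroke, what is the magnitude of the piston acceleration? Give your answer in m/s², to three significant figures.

225

ω = 184 rad/s
x(θ) = r cosθ + √(L² − r² sin²θ); with ω constant, a = ω²·d²x/dθ².
d²x/dθ² = −r cosθ − r²(cos2θ)/√u − r⁴ sin²2θ/(4u^{3/2}),  u = L² − r² sin²θ = 0.00875397 m².
Substituting r = 0.0192 m, L = 0.0951 m, θ = 62.5°: d²x/dθ² = -0.0066335 m.
a = ω²·d²x/dθ² = (184)²·(-0.0066335) = -224.66 m/s²;  |a| = 224.66 m/s².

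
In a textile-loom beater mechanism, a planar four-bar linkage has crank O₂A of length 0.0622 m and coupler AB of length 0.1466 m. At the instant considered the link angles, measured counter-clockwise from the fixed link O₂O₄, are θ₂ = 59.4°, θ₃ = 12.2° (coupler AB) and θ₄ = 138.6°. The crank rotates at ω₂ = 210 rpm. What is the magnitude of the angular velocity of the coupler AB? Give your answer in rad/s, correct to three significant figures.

11.4

ω₂ = 21.99 rad/s (from 210 rpm).
Differentiating the loop-closure r₂e^{iθ₂}+r₃e^{iθ₃}=r₁+r₄e^{iθ₄} gives r₂ω₂e^{iθ₂}+r₃ω₃e^{iθ₃}=r₄ω₄e^{iθ₄}.
Eliminating the other unknown: ω₃ = r₂ω₂ sin(θ₄−θ₂) / [r₃ sin(θ₃−θ₄)].
Numerator sine = +0.98229; denominator sine = -0.80489.
Result = 0.0622·21.99·(+0.98229) / (0.1466·(-0.80489)) = -11.387 rad/s; magnitude 11.387 rad/s.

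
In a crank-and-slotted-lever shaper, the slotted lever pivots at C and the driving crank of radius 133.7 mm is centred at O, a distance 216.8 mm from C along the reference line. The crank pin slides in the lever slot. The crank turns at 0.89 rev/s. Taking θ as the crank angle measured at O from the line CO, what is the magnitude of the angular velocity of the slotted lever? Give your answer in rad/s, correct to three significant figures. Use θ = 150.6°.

2.87

ω = 5.592 rad/s (from 0.89 rev/s).
Crank pin A relative to C: A = (d + r cosθ, r sinθ); lever angle φ = atan2(r sinθ, d + r cosθ).
Differentiating tanφ: φ̇ = rω(d cosθ + r)/(d² + r² + 2dr cosθ).
d² + r² + 2dr cosθ = |CA|² = 0.0143716 m²;  d cosθ + r = -0.055179 m.
|ω_lever| = |0.1337·5.592·-0.055179| / 0.0143716 = 2.8706 rad/s.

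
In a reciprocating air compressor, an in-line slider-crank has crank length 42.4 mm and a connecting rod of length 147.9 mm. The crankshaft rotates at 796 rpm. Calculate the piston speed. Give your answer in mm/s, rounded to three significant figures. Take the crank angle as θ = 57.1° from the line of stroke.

ω = 2π·796/60 = 83.36 rad/s
For an in-line slider-crank, x = r cosθ + √(L² − r² sin²θ), so v = −rω sinθ·[1 + r cosθ/√(L² − r² sin²θ)].
With r = 0.0424 m, L = 0.1479 m, θ = 57.1°: √(L² − r² sin²θ) = 0.14355 m.
v = −0.0424·83.36·0.83962·[1 + 0.0424·0.54317/0.14355] = -3.4436 m/s.
|v| = 3.4436 m/s = 3443.6 mm/s.

3440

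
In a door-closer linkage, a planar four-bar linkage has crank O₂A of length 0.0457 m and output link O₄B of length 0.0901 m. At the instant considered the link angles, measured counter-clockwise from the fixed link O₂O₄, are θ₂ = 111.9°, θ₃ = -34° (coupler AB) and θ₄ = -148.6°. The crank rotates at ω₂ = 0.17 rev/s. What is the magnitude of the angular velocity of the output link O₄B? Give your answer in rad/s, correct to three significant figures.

0.334

ω₂ = 1.068 rad/s (from 0.17 rev/s).
Differentiating the loop-closure r₂e^{iθ₂}+r₃e^{iθ₃}=r₁+r₄e^{iθ₄} gives r₂ω₂e^{iθ₂}+r₃ω₃e^{iθ₃}=r₄ω₄e^{iθ₄}.
Eliminating the other unknown: ω₄ = r₂ω₂ sin(θ₂−θ₃) / [r₄ sin(θ₄−θ₃)].
Numerator sine = +0.56064; denominator sine = -0.90924.
Result = 0.0457·1.068·(+0.56064) / (0.0901·(-0.90924)) = -0.33406 rad/s; magnitude 0.33406 rad/s.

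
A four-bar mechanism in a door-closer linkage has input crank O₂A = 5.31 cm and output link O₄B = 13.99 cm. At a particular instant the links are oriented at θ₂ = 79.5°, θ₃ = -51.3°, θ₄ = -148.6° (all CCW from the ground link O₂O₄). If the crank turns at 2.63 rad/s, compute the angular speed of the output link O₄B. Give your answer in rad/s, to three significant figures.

0.762

ω₂ = 2.63 rad/s
Differentiating the loop-closure r₂e^{iθ₂}+r₃e^{iθ₃}=r₁+r₄e^{iθ₄} gives r₂ω₂e^{iθ₂}+r₃ω₃e^{iθ₃}=r₄ω₄e^{iθ₄}.
Eliminating the other unknown: ω₄ = r₂ω₂ sin(θ₂−θ₃) / [r₄ sin(θ₄−θ₃)].
Numerator sine = +0.75700; denominator sine = -0.99189.
Result = 0.0531·2.63·(+0.75700) / (0.1399·(-0.99189)) = -0.76183 rad/s; magnitude 0.76183 rad/s.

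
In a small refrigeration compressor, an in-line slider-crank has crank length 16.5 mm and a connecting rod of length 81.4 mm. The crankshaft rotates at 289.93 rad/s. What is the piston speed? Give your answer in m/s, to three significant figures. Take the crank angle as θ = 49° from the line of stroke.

4.10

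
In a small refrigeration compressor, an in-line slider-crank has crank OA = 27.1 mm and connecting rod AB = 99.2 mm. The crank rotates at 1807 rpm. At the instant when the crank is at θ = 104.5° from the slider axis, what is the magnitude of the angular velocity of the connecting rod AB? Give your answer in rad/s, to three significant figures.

13.4

ω = 189.2 rad/s (converted from 1807 rpm).
The rod makes angle φ with the slider axis where L sinφ = r sinθ; differentiating, L cosφ·φ̇ = r ω cosθ.
L cosφ = √(L² − r² sin²θ) = 0.095667 m.
|ω_rod| = r ω |cosθ| / √(L² − r² sin²θ) = 0.0271·189.2·0.25038/0.095667 = 13.421 rad/s.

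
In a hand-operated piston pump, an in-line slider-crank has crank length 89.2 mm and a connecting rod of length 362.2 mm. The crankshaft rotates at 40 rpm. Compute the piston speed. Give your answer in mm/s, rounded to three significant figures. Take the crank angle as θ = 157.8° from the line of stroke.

109

ω = 2π·40/60 = 4.189 rad/s
For an in-line slider-crank, x = r cosθ + √(L² − r² sin²θ), so v = −rω sinθ·[1 + r cosθ/√(L² − r² sin²θ)].
With r = 0.0892 m, L = 0.3622 m, θ = 157.8°: √(L² − r² sin²θ) = 0.36063 m.
v = −0.0892·4.189·0.37784·[1 + 0.0892·-0.92587/0.36063] = -0.10885 m/s.
|v| = 0.10885 m/s = 108.85 mm/s.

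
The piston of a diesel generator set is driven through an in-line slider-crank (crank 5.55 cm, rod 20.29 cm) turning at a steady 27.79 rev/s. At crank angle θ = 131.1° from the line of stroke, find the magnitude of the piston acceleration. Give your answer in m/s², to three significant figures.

1170

ω = 2π·27.8 = 174.6 rad/s
x(θ) = r cosθ + √(L² − r² sin²θ); with ω constant, a = ω²·d²x/dθ².
d²x/dθ² = −r cosθ − r²(cos2θ)/√u − r⁴ sin²2θ/(4u^{3/2}),  u = L² − r² sin²θ = 0.0394193 m².
Substituting r = 0.0555 m, L = 0.2029 m, θ = 131.1°: d²x/dθ² = +0.038292 m.
a = ω²·d²x/dθ² = (174.6)²·(+0.038292) = +1167.5 m/s²;  |a| = 1167.5 m/s².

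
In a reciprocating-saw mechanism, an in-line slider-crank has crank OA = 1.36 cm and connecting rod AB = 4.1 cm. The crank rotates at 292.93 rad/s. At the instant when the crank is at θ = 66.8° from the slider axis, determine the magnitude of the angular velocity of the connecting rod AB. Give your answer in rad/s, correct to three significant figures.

ω = 292.9 rad/s
The rod makes angle φ with the slider axis where L sinφ = r sinθ; differentiating, L cosφ·φ̇ = r ω cosθ.
L cosφ = √(L² − r² sin²θ) = 0.039048 m.
|ω_rod| = r ω |cosθ| / √(L² − r² sin²θ) = 0.0136·292.9·0.39394/0.039048 = 40.192 rad/s.

40.2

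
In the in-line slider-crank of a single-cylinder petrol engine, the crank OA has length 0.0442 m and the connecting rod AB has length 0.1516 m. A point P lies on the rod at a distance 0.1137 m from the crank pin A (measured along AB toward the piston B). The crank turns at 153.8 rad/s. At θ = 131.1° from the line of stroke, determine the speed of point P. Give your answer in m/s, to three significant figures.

4.51

ω = 153.8 rad/s.  Crank-pin speed |V_A| = rω = 6.798 m/s, perpendicular to OA.
Rod angle: sinφ = −(r/L) sinθ ⇒ φ = -12.692°; ω_rod = −rω cosθ/√(L²−r²sin²θ) = +30.216 rad/s.
V_P = V_A + ω_rod × AP, with AP = 0.1137 m along the rod.
Components: V_Px = −rω sinθ − a·ω_rod·sinφ = -4.3679 m/s;  V_Py = rω cosθ + a·ω_rod·cosφ = -1.1172 m/s.
|V_P| = √(V_Px² + V_Py²) = 4.5085 m/s.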